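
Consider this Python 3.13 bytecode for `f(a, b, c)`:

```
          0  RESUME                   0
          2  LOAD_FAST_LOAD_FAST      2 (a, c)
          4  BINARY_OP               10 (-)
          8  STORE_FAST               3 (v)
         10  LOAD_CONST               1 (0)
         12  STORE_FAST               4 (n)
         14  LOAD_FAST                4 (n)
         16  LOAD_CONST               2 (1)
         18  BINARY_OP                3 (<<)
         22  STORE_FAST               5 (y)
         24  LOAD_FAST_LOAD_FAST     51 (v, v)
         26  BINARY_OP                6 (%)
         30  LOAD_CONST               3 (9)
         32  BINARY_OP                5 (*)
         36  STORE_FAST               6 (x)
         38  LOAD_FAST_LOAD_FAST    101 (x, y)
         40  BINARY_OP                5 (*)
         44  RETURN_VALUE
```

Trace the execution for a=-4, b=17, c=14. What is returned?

0

LOAD_FAST_LOAD_FAST a,c → push -4,14. Stack: [-4, 14]
BINARY_OP - → -4 - 14 = -18. Stack: [-18]
STORE_FAST v → v=-18. Stack: []
LOAD_CONST → push 0. Stack: [0]
STORE_FAST n → n=0. Stack: []
LOAD_FAST n → push 0. Stack: [0]
LOAD_CONST → push 1. Stack: [0, 1]
BINARY_OP << → 0 << 1 = 0. Stack: [0]
STORE_FAST y → y=0. Stack: []
LOAD_FAST_LOAD_FAST v,v → push -18,-18. Stack: [-18, -18]
BINARY_OP % → -18 % -18 = 0. Stack: [0]
LOAD_CONST → push 9. Stack: [0, 9]
BINARY_OP * → 0 * 9 = 0. Stack: [0]
STORE_FAST x → x=0. Stack: []
LOAD_FAST_LOAD_FAST x,y → push 0,0. Stack: [0, 0]
BINARY_OP * → 0 * 0 = 0. Stack: [0]
RETURN_VALUE → return 0.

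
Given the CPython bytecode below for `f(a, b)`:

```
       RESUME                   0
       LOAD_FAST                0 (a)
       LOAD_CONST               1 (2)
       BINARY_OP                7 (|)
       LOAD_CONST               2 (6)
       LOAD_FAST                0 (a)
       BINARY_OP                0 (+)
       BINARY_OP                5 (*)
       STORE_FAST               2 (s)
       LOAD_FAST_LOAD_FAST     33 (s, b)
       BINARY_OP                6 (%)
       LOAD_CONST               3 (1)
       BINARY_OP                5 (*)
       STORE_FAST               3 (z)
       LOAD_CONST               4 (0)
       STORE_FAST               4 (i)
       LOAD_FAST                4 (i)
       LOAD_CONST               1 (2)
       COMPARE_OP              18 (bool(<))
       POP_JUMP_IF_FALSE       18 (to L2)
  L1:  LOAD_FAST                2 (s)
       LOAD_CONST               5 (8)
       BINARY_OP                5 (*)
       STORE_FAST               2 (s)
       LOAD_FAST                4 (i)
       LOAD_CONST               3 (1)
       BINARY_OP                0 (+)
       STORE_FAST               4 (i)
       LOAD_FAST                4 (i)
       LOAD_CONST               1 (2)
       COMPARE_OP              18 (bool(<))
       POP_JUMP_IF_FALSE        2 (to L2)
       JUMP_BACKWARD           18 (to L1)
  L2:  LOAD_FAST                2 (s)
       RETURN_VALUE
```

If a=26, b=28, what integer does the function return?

53248

LOAD_FAST a → push 26. Stack: [26]
LOAD_CONST → push 2. Stack: [26, 2]
BINARY_OP | → 26 | 2 = 26. Stack: [26]
LOAD_CONST → push 6. Stack: [26, 6]
LOAD_FAST a → push 26. Stack: [26, 6, 26]
BINARY_OP + → 6 + 26 = 32. Stack: [26, 32]
BINARY_OP * → 26 * 32 = 832. Stack: [832]
STORE_FAST s → s=832. Stack: []
LOAD_FAST_LOAD_FAST s,b → push 832,28. Stack: [832, 28]
BINARY_OP % → 832 % 28 = 20. Stack: [20]
LOAD_CONST → push 1. Stack: [20, 1]
BINARY_OP * → 20 * 1 = 20. Stack: [20]
STORE_FAST z → z=20. Stack: []
LOAD_CONST → push 0. Stack: [0]
STORE_FAST i → i=0. Stack: []
LOAD_FAST i → push 0. Stack: [0]
LOAD_CONST → push 2. Stack: [0, 2]
COMPARE_OP bool(<) → 0 vs 2 = True. Stack: [True]
POP_JUMP_IF_FALSE → pop True; no jump. Stack: []
LOAD_FAST s → push 832. Stack: [832]
LOAD_CONST → push 8. Stack: [832, 8]
BINARY_OP * → 832 * 8 = 6656. Stack: [6656]
STORE_FAST s → s=6656. Stack: []
LOAD_FAST i → push 0. Stack: [0]
LOAD_CONST → push 1. Stack: [0, 1]
BINARY_OP + → 0 + 1 = 1. Stack: [1]
STORE_FAST i → i=1. Stack: []
LOAD_FAST i → push 1. Stack: [1]
LOAD_CONST → push 2. Stack: [1, 2]
COMPARE_OP bool(<) → 1 vs 2 = True. Stack: [True]
POP_JUMP_IF_FALSE → pop True; no jump. Stack: []
LOAD_FAST s → push 6656. Stack: [6656]
LOAD_CONST → push 8. Stack: [6656, 8]
BINARY_OP * → 6656 * 8 = 53248. Stack: [53248]
STORE_FAST s → s=53248. Stack: []
LOAD_FAST i → push 1. Stack: [1]
LOAD_CONST → push 1. Stack: [1, 1]
BINARY_OP + → 1 + 1 = 2. Stack: [2]
STORE_FAST i → i=2. Stack: []
LOAD_FAST i → push 2. Stack: [2]
LOAD_CONST → push 2. Stack: [2, 2]
COMPARE_OP bool(<) → 2 vs 2 = False. Stack: [False]
POP_JUMP_IF_FALSE → pop False; jump. Stack: []
LOAD_FAST s → push 53248. Stack: [53248]
RETURN_VALUE → return 53248.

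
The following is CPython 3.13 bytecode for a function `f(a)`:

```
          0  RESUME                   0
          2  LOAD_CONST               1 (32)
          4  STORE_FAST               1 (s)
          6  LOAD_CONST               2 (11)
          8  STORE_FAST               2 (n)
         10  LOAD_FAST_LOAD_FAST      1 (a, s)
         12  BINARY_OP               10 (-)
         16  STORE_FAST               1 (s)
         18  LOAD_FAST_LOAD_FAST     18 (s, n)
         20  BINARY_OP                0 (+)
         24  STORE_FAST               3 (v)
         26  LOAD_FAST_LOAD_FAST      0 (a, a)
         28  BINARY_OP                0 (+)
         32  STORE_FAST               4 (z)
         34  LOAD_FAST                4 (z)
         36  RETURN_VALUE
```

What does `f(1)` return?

2

LOAD_CONST → push 32. Stack: [32]
STORE_FAST s → s=32. Stack: []
LOAD_CONST → push 11. Stack: [11]
STORE_FAST n → n=11. Stack: []
LOAD_FAST_LOAD_FAST a,s → push 1,32. Stack: [1, 32]
BINARY_OP - → 1 - 32 = -31. Stack: [-31]
STORE_FAST s → s=-31. Stack: []
LOAD_FAST_LOAD_FAST s,n → push -31,11. Stack: [-31, 11]
BINARY_OP + → -31 + 11 = -20. Stack: [-20]
STORE_FAST v → v=-20. Stack: []
LOAD_FAST_LOAD_FAST a,a → push 1,1. Stack: [1, 1]
BINARY_OP + → 1 + 1 = 2. Stack: [2]
STORE_FAST z → z=2. Stack: []
LOAD_FAST z → push 2. Stack: [2]
RETURN_VALUE → return 2.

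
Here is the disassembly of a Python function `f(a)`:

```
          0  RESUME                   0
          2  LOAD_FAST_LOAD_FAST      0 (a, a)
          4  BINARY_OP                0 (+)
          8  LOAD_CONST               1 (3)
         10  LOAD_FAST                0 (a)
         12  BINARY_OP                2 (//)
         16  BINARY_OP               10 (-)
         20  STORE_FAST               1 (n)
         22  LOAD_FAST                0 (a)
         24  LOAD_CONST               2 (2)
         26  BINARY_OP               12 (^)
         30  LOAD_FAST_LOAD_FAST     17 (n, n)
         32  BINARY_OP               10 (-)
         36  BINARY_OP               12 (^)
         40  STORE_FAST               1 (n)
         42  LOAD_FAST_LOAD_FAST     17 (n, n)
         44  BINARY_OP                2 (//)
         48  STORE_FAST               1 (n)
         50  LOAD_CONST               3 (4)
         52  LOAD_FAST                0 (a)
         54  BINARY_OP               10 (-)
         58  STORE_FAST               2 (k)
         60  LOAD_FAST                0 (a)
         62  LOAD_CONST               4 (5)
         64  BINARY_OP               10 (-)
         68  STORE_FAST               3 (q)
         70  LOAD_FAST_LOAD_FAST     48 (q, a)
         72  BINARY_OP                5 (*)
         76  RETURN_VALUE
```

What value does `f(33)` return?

LOAD_FAST_LOAD_FAST a,a → push 33,33. Stack: [33, 33]
BINARY_OP + → 33 + 33 = 66. Stack: [66]
LOAD_CONST → push 3. Stack: [66, 3]
LOAD_FAST a → push 33. Stack: [66, 3, 33]
BINARY_OP // → 3 // 33 = 0. Stack: [66, 0]
BINARY_OP - → 66 - 0 = 66. Stack: [66]
STORE_FAST n → n=66. Stack: []
LOAD_FAST a → push 33. Stack: [33]
LOAD_CONST → push 2. Stack: [33, 2]
BINARY_OP ^ → 33 ^ 2 = 35. Stack: [35]
LOAD_FAST_LOAD_FAST n,n → push 66,66. Stack: [35, 66, 66]
BINARY_OP - → 66 - 66 = 0. Stack: [35, 0]
BINARY_OP ^ → 35 ^ 0 = 35. Stack: [35]
STORE_FAST n → n=35. Stack: []
LOAD_FAST_LOAD_FAST n,n → push 35,35. Stack: [35, 35]
BINARY_OP // → 35 // 35 = 1. Stack: [1]
STORE_FAST n → n=1. Stack: []
LOAD_CONST → push 4. Stack: [4]
LOAD_FAST a → push 33. Stack: [4, 33]
BINARY_OP - → 4 - 33 = -29. Stack: [-29]
STORE_FAST k → k=-29. Stack: []
LOAD_FAST a → push 33. Stack: [33]
LOAD_CONST → push 5. Stack: [33, 5]
BINARY_OP - → 33 - 5 = 28. Stack: [28]
STORE_FAST q → q=28. Stack: []
LOAD_FAST_LOAD_FAST q,a → push 28,33. Stack: [28, 33]
BINARY_OP * → 28 * 33 = 924. Stack: [924]
RETURN_VALUE → return 924.

924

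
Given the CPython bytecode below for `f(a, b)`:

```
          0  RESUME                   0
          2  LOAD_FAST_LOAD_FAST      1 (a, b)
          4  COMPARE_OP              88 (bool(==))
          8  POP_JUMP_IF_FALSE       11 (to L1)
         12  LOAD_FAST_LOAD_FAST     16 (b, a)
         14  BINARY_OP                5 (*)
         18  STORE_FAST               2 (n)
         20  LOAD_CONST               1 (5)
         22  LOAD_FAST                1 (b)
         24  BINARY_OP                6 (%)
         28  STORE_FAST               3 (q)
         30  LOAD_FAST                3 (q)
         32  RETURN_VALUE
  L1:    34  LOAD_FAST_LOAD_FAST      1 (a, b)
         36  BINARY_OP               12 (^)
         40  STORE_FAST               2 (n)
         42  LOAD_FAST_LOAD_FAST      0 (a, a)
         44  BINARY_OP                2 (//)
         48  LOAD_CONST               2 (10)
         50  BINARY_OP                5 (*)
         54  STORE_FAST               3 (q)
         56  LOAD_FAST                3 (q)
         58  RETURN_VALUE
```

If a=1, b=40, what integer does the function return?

LOAD_FAST_LOAD_FAST a,b → push 1,40. Stack: [1, 40]
COMPARE_OP bool(==) → 1 vs 40 = False. Stack: [False]
POP_JUMP_IF_FALSE → pop False; jump. Stack: []
LOAD_FAST_LOAD_FAST a,b → push 1,40. Stack: [1, 40]
BINARY_OP ^ → 1 ^ 40 = 41. Stack: [41]
STORE_FAST n → n=41. Stack: []
LOAD_FAST_LOAD_FAST a,a → push 1,1. Stack: [1, 1]
BINARY_OP // → 1 // 1 = 1. Stack: [1]
LOAD_CONST → push 10. Stack: [1, 10]
BINARY_OP * → 1 * 10 = 10. Stack: [10]
STORE_FAST q → q=10. Stack: []
LOAD_FAST q → push 10. Stack: [10]
RETURN_VALUE → return 10.

10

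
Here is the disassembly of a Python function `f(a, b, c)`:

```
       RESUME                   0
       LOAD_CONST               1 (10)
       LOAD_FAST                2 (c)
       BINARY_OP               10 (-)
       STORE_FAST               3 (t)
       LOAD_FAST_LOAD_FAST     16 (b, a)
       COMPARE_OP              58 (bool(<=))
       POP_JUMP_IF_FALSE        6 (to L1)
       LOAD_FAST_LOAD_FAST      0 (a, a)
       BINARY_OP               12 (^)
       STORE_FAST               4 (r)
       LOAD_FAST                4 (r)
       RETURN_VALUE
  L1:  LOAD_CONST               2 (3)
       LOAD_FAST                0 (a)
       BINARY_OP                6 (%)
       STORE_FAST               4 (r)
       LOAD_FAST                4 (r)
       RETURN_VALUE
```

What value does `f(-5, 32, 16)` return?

LOAD_CONST → push 10. Stack: [10]
LOAD_FAST c → push 16. Stack: [10, 16]
BINARY_OP - → 10 - 16 = -6. Stack: [-6]
STORE_FAST t → t=-6. Stack: []
LOAD_FAST_LOAD_FAST b,a → push 32,-5. Stack: [32, -5]
COMPARE_OP bool(<=) → 32 vs -5 = False. Stack: [False]
POP_JUMP_IF_FALSE → pop False; jump. Stack: []
LOAD_CONST → push 3. Stack: [3]
LOAD_FAST a → push -5. Stack: [3, -5]
BINARY_OP % → 3 % -5 = -2. Stack: [-2]
STORE_FAST r → r=-2. Stack: []
LOAD_FAST r → push -2. Stack: [-2]
RETURN_VALUE → return -2.

-2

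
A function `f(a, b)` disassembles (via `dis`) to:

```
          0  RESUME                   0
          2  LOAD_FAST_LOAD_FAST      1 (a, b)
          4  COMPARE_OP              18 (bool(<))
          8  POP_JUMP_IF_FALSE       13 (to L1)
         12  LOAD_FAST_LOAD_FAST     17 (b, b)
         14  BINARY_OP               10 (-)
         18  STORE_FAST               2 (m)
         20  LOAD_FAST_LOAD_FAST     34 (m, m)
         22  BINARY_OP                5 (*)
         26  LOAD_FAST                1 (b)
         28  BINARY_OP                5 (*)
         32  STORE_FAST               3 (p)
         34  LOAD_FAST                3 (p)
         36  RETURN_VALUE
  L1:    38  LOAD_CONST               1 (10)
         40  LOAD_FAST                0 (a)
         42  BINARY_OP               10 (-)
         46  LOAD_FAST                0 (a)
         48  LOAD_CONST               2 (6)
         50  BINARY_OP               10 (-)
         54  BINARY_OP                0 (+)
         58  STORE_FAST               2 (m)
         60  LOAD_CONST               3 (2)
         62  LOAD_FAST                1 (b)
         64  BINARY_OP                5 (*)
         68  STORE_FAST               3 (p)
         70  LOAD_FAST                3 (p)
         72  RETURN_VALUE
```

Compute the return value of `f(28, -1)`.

LOAD_FAST_LOAD_FAST a,b → push 28,-1. Stack: [28, -1]
COMPARE_OP bool(<) → 28 vs -1 = False. Stack: [False]
POP_JUMP_IF_FALSE → pop False; jump. Stack: []
LOAD_CONST → push 10. Stack: [10]
LOAD_FAST a → push 28. Stack: [10, 28]
BINARY_OP - → 10 - 28 = -18. Stack: [-18]
LOAD_FAST a → push 28. Stack: [-18, 28]
LOAD_CONST → push 6. Stack: [-18, 28, 6]
BINARY_OP - → 28 - 6 = 22. Stack: [-18, 22]
BINARY_OP + → -18 + 22 = 4. Stack: [4]
STORE_FAST m → m=4. Stack: []
LOAD_CONST → push 2. Stack: [2]
LOAD_FAST b → push -1. Stack: [2, -1]
BINARY_OP * → 2 * -1 = -2. Stack: [-2]
STORE_FAST p → p=-2. Stack: []
LOAD_FAST p → push -2. Stack: [-2]
RETURN_VALUE → return -2.

-2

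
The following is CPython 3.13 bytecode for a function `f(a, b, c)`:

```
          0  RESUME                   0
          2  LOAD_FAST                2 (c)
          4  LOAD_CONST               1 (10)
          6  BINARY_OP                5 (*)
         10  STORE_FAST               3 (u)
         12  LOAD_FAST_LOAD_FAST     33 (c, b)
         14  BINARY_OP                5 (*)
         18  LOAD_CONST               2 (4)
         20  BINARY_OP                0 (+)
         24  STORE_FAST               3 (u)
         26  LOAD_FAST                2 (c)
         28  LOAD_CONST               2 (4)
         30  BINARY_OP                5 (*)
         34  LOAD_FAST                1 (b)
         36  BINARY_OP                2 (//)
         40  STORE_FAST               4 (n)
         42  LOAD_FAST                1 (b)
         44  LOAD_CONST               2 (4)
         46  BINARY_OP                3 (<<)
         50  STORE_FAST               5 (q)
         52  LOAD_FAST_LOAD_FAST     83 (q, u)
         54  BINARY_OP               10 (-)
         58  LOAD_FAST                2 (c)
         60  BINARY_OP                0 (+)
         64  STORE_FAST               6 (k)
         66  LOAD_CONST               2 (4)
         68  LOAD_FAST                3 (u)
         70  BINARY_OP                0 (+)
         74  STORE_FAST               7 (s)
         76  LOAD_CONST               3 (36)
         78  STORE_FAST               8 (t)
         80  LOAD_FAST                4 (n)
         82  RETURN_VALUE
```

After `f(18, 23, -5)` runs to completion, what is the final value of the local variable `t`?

36

LOAD_FAST c → push -5. Stack: [-5]
LOAD_CONST → push 10. Stack: [-5, 10]
BINARY_OP * → -5 * 10 = -50. Stack: [-50]
STORE_FAST u → u=-50. Stack: []
LOAD_FAST_LOAD_FAST c,b → push -5,23. Stack: [-5, 23]
BINARY_OP * → -5 * 23 = -115. Stack: [-115]
LOAD_CONST → push 4. Stack: [-115, 4]
BINARY_OP + → -115 + 4 = -111. Stack: [-111]
STORE_FAST u → u=-111. Stack: []
LOAD_FAST c → push -5. Stack: [-5]
LOAD_CONST → push 4. Stack: [-5, 4]
BINARY_OP * → -5 * 4 = -20. Stack: [-20]
LOAD_FAST b → push 23. Stack: [-20, 23]
BINARY_OP // → -20 // 23 = -1. Stack: [-1]
STORE_FAST n → n=-1. Stack: []
LOAD_FAST b → push 23. Stack: [23]
LOAD_CONST → push 4. Stack: [23, 4]
BINARY_OP << → 23 << 4 = 368. Stack: [368]
STORE_FAST q → q=368. Stack: []
LOAD_FAST_LOAD_FAST q,u → push 368,-111. Stack: [368, -111]
BINARY_OP - → 368 - -111 = 479. Stack: [479]
LOAD_FAST c → push -5. Stack: [479, -5]
BINARY_OP + → 479 + -5 = 474. Stack: [474]
STORE_FAST k → k=474. Stack: []
LOAD_CONST → push 4. Stack: [4]
LOAD_FAST u → push -111. Stack: [4, -111]
BINARY_OP + → 4 + -111 = -107. Stack: [-107]
STORE_FAST s → s=-107. Stack: []
LOAD_CONST → push 36. Stack: [36]
STORE_FAST t → t=36. Stack: []
LOAD_FAST n → push -1. Stack: [-1]
RETURN_VALUE → return -1.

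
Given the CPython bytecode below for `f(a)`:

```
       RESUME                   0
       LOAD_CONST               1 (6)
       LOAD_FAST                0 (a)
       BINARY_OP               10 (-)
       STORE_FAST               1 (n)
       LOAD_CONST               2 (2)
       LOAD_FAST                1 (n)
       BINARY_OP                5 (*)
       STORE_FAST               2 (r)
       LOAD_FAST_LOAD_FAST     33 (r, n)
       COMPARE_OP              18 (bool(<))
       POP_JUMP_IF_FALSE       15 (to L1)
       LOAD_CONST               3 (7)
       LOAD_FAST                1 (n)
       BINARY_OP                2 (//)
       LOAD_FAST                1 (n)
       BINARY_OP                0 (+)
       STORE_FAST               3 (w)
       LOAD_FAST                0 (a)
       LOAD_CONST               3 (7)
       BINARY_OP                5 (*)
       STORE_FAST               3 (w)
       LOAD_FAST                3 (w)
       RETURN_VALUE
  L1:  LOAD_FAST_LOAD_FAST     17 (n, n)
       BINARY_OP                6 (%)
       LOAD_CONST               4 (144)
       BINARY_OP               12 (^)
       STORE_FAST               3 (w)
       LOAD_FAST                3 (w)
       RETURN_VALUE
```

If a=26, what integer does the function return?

LOAD_CONST → push 6. Stack: [6]
LOAD_FAST a → push 26. Stack: [6, 26]
BINARY_OP - → 6 - 26 = -20. Stack: [-20]
STORE_FAST n → n=-20. Stack: []
LOAD_CONST → push 2. Stack: [2]
LOAD_FAST n → push -20. Stack: [2, -20]
BINARY_OP * → 2 * -20 = -40. Stack: [-40]
STORE_FAST r → r=-40. Stack: []
LOAD_FAST_LOAD_FAST r,n → push -40,-20. Stack: [-40, -20]
COMPARE_OP bool(<) → -40 vs -20 = True. Stack: [True]
POP_JUMP_IF_FALSE → pop True; no jump. Stack: []
LOAD_CONST → push 7. Stack: [7]
LOAD_FAST n → push -20. Stack: [7, -20]
BINARY_OP // → 7 // -20 = -1. Stack: [-1]
LOAD_FAST n → push -20. Stack: [-1, -20]
BINARY_OP + → -1 + -20 = -21. Stack: [-21]
STORE_FAST w → w=-21. Stack: []
LOAD_FAST a → push 26. Stack: [26]
LOAD_CONST → push 7. Stack: [26, 7]
BINARY_OP * → 26 * 7 = 182. Stack: [182]
STORE_FAST w → w=182. Stack: []
LOAD_FAST w → push 182. Stack: [182]
RETURN_VALUE → return 182.

182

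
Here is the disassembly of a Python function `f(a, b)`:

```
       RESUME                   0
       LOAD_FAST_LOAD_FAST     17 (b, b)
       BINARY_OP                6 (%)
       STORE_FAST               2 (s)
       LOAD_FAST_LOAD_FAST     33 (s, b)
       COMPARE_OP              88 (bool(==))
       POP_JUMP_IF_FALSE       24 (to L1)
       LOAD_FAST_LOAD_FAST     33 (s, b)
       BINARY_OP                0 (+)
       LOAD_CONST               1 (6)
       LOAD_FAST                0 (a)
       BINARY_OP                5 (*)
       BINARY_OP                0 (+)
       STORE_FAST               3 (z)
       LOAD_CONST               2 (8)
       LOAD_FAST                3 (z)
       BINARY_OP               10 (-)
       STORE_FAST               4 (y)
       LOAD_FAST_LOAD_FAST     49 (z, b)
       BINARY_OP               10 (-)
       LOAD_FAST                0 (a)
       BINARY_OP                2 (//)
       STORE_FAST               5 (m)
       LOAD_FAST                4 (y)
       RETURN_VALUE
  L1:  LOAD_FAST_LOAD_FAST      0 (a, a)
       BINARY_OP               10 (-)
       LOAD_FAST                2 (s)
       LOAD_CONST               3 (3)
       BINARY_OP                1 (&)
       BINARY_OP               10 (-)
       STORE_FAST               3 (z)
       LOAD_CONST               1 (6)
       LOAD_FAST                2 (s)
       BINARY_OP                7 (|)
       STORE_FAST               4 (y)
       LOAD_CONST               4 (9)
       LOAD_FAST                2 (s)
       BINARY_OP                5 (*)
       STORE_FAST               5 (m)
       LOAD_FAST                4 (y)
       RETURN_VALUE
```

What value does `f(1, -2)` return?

LOAD_FAST_LOAD_FAST b,b → push -2,-2. Stack: [-2, -2]
BINARY_OP % → -2 % -2 = 0. Stack: [0]
STORE_FAST s → s=0. Stack: []
LOAD_FAST_LOAD_FAST s,b → push 0,-2. Stack: [0, -2]
COMPARE_OP bool(==) → 0 vs -2 = False. Stack: [False]
POP_JUMP_IF_FALSE → pop False; jump. Stack: []
LOAD_FAST_LOAD_FAST a,a → push 1,1. Stack: [1, 1]
BINARY_OP - → 1 - 1 = 0. Stack: [0]
LOAD_FAST s → push 0. Stack: [0, 0]
LOAD_CONST → push 3. Stack: [0, 0, 3]
BINARY_OP & → 0 & 3 = 0. Stack: [0, 0]
BINARY_OP - → 0 - 0 = 0. Stack: [0]
STORE_FAST z → z=0. Stack: []
LOAD_CONST → push 6. Stack: [6]
LOAD_FAST s → push 0. Stack: [6, 0]
BINARY_OP | → 6 | 0 = 6. Stack: [6]
STORE_FAST y → y=6. Stack: []
LOAD_CONST → push 9. Stack: [9]
LOAD_FAST s → push 0. Stack: [9, 0]
BINARY_OP * → 9 * 0 = 0. Stack: [0]
STORE_FAST m → m=0. Stack: []
LOAD_FAST y → push 6. Stack: [6]
RETURN_VALUE → return 6.

6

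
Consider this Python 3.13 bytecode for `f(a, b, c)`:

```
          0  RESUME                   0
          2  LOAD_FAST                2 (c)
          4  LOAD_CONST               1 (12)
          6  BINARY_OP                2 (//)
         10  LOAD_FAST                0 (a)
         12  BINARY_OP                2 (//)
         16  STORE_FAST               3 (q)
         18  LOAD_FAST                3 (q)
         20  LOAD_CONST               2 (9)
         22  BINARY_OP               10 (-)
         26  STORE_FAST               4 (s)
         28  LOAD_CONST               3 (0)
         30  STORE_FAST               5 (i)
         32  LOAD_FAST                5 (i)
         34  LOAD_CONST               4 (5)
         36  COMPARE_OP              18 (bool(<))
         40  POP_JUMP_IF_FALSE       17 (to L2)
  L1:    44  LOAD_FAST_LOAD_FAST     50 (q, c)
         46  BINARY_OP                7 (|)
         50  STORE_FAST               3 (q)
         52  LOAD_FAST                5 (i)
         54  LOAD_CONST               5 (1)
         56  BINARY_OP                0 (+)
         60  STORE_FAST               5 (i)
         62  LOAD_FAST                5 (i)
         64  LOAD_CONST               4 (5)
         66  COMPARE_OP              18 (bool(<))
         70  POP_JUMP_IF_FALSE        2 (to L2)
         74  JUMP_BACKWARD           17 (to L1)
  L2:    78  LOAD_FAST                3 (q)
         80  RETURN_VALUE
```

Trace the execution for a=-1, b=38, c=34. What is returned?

LOAD_FAST c → push 34
LOAD_CONST → push 12
BINARY_OP // → 34 // 12 = 2
LOAD_FAST a → push -1
BINARY_OP // → 2 // -1 = -2
STORE_FAST q → q=-2
LOAD_FAST q → push -2
LOAD_CONST → push 9
BINARY_OP - → -2 - 9 = -11
STORE_FAST s → s=-11
LOAD_CONST → push 0
STORE_FAST i → i=0
LOAD_FAST i → push 0
LOAD_CONST → push 5
COMPARE_OP bool(<) → 0 vs 5 = True
POP_JUMP_IF_FALSE → pop True; no jump
LOAD_FAST_LOAD_FAST q,c → push -2,34
BINARY_OP | → -2 | 34 = -2
STORE_FAST q → q=-2
LOAD_FAST i → push 0
LOAD_CONST → push 1
BINARY_OP + → 0 + 1 = 1
STORE_FAST i → i=1
LOAD_FAST i → push 1
LOAD_CONST → push 5
COMPARE_OP bool(<) → 1 vs 5 = True
POP_JUMP_IF_FALSE → pop True; no jump
LOAD_FAST_LOAD_FAST q,c → push -2,34
BINARY_OP | → -2 | 34 = -2
STORE_FAST q → q=-2
LOAD_FAST i → push 1
LOAD_CONST → push 1
BINARY_OP + → 1 + 1 = 2
STORE_FAST i → i=2
LOAD_FAST i → push 2
LOAD_CONST → push 5
COMPARE_OP bool(<) → 2 vs 5 = True
POP_JUMP_IF_FALSE → pop True; no jump
LOAD_FAST_LOAD_FAST q,c → push -2,34
BINARY_OP | → -2 | 34 = -2
STORE_FAST q → q=-2
LOAD_FAST i → push 2
LOAD_CONST → push 1
BINARY_OP + → 2 + 1 = 3
STORE_FAST i → i=3
LOAD_FAST i → push 3
LOAD_CONST → push 5
COMPARE_OP bool(<) → 3 vs 5 = True
POP_JUMP_IF_FALSE → pop True; no jump
LOAD_FAST_LOAD_FAST q,c → push -2,34
BINARY_OP | → -2 | 34 = -2
STORE_FAST q → q=-2
LOAD_FAST i → push 3
LOAD_CONST → push 1
BINARY_OP + → 3 + 1 = 4
STORE_FAST i → i=4
LOAD_FAST i → push 4
LOAD_CONST → push 5
COMPARE_OP bool(<) → 4 vs 5 = True
POP_JUMP_IF_FALSE → pop True; no jump
LOAD_FAST_LOAD_FAST q,c → push -2,34
BINARY_OP | → -2 | 34 = -2
STORE_FAST q → q=-2
LOAD_FAST i → push 4
LOAD_CONST → push 1
BINARY_OP + → 4 + 1 = 5
STORE_FAST i → i=5
LOAD_FAST i → push 5
LOAD_CONST → push 5
COMPARE_OP bool(<) → 5 vs 5 = False
POP_JUMP_IF_FALSE → pop False; jump
LOAD_FAST q → push -2
RETURN_VALUE → return -2.

-2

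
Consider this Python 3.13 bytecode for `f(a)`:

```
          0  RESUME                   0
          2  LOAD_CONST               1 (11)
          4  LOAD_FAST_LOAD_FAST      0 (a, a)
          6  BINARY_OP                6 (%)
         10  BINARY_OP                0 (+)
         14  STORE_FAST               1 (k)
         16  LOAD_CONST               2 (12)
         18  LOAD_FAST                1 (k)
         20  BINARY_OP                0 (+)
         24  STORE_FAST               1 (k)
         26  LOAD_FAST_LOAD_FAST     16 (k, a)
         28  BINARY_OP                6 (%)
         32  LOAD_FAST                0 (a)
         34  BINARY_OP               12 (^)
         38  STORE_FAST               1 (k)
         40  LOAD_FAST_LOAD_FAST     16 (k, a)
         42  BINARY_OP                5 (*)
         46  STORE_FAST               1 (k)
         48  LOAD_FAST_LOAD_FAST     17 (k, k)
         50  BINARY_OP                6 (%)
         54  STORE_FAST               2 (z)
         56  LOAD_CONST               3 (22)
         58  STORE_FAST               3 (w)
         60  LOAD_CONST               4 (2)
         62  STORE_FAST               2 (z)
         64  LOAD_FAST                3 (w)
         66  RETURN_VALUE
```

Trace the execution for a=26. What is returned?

22

LOAD_CONST → push 11. Stack: [11]
LOAD_FAST_LOAD_FAST a,a → push 26,26. Stack: [11, 26, 26]
BINARY_OP % → 26 % 26 = 0. Stack: [11, 0]
BINARY_OP + → 11 + 0 = 11. Stack: [11]
STORE_FAST k → k=11. Stack: []
LOAD_CONST → push 12. Stack: [12]
LOAD_FAST k → push 11. Stack: [12, 11]
BINARY_OP + → 12 + 11 = 23. Stack: [23]
STORE_FAST k → k=23. Stack: []
LOAD_FAST_LOAD_FAST k,a → push 23,26. Stack: [23, 26]
BINARY_OP % → 23 % 26 = 23. Stack: [23]
LOAD_FAST a → push 26. Stack: [23, 26]
BINARY_OP ^ → 23 ^ 26 = 13. Stack: [13]
STORE_FAST k → k=13. Stack: []
LOAD_FAST_LOAD_FAST k,a → push 13,26. Stack: [13, 26]
BINARY_OP * → 13 * 26 = 338. Stack: [338]
STORE_FAST k → k=338. Stack: []
LOAD_FAST_LOAD_FAST k,k → push 338,338. Stack: [338, 338]
BINARY_OP % → 338 % 338 = 0. Stack: [0]
STORE_FAST z → z=0. Stack: []
LOAD_CONST → push 22. Stack: [22]
STORE_FAST w → w=22. Stack: []
LOAD_CONST → push 2. Stack: [2]
STORE_FAST z → z=2. Stack: []
LOAD_FAST w → push 22. Stack: [22]
RETURN_VALUE → return 22.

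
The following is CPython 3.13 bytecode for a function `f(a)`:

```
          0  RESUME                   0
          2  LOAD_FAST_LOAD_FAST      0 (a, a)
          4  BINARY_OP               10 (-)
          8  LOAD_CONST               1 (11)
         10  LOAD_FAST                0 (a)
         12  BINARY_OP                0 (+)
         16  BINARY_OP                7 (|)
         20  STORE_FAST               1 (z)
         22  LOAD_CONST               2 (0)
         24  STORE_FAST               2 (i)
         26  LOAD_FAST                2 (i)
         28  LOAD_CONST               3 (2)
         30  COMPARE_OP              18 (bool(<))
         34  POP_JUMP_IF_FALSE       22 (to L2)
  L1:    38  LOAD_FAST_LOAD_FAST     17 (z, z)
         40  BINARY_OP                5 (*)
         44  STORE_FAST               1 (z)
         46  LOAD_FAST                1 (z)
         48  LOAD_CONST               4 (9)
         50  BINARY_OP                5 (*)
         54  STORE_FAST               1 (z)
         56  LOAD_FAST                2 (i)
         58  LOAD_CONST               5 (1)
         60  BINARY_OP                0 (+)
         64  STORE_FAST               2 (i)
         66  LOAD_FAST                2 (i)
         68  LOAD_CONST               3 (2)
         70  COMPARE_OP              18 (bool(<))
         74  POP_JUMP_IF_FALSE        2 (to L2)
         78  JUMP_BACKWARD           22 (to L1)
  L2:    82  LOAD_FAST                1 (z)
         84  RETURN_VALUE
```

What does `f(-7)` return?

186624

LOAD_FAST_LOAD_FAST a,a → push -7,-7. Stack: [-7, -7]
BINARY_OP - → -7 - -7 = 0. Stack: [0]
LOAD_CONST → push 11. Stack: [0, 11]
LOAD_FAST a → push -7. Stack: [0, 11, -7]
BINARY_OP + → 11 + -7 = 4. Stack: [0, 4]
BINARY_OP | → 0 | 4 = 4. Stack: [4]
STORE_FAST z → z=4. Stack: []
LOAD_CONST → push 0. Stack: [0]
STORE_FAST i → i=0. Stack: []
LOAD_FAST i → push 0. Stack: [0]
LOAD_CONST → push 2. Stack: [0, 2]
COMPARE_OP bool(<) → 0 vs 2 = True. Stack: [True]
POP_JUMP_IF_FALSE → pop True; no jump. Stack: []
LOAD_FAST_LOAD_FAST z,z → push 4,4. Stack: [4, 4]
BINARY_OP * → 4 * 4 = 16. Stack: [16]
STORE_FAST z → z=16. Stack: []
LOAD_FAST z → push 16. Stack: [16]
LOAD_CONST → push 9. Stack: [16, 9]
BINARY_OP * → 16 * 9 = 144. Stack: [144]
STORE_FAST z → z=144. Stack: []
LOAD_FAST i → push 0. Stack: [0]
LOAD_CONST → push 1. Stack: [0, 1]
BINARY_OP + → 0 + 1 = 1. Stack: [1]
STORE_FAST i → i=1. Stack: []
LOAD_FAST i → push 1. Stack: [1]
LOAD_CONST → push 2. Stack: [1, 2]
COMPARE_OP bool(<) → 1 vs 2 = True. Stack: [True]
POP_JUMP_IF_FALSE → pop True; no jump. Stack: []
LOAD_FAST_LOAD_FAST z,z → push 144,144. Stack: [144, 144]
BINARY_OP * → 144 * 144 = 20736. Stack: [20736]
STORE_FAST z → z=20736. Stack: []
LOAD_FAST z → push 20736. Stack: [20736]
LOAD_CONST → push 9. Stack: [20736, 9]
BINARY_OP * → 20736 * 9 = 186624. Stack: [186624]
STORE_FAST z → z=186624. Stack: []
LOAD_FAST i → push 1. Stack: [1]
LOAD_CONST → push 1. Stack: [1, 1]
BINARY_OP + → 1 + 1 = 2. Stack: [2]
STORE_FAST i → i=2. Stack: []
LOAD_FAST i → push 2. Stack: [2]
LOAD_CONST → push 2. Stack: [2, 2]
COMPARE_OP bool(<) → 2 vs 2 = False. Stack: [False]
POP_JUMP_IF_FALSE → pop False; jump. Stack: []
LOAD_FAST z → push 186624. Stack: [186624]
RETURN_VALUE → return 186624.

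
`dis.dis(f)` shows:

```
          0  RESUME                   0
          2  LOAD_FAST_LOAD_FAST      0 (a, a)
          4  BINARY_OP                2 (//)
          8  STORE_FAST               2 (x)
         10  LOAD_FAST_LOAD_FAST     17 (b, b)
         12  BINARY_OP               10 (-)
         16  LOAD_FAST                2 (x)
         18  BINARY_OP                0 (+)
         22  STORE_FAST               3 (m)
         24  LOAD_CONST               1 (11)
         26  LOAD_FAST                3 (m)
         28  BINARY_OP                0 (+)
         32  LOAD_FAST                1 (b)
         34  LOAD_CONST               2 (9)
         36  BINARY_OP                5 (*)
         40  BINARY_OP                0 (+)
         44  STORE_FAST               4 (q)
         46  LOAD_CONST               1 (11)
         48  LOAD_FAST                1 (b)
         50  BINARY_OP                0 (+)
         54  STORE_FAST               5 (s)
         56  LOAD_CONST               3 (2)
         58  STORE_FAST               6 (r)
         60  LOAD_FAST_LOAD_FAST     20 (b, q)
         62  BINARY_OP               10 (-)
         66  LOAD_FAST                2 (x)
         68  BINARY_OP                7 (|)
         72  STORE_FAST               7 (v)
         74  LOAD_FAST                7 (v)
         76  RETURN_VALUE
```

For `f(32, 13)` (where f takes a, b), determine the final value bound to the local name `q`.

LOAD_FAST_LOAD_FAST a,a → push 32,32. Stack: [32, 32]
BINARY_OP // → 32 // 32 = 1. Stack: [1]
STORE_FAST x → x=1. Stack: []
LOAD_FAST_LOAD_FAST b,b → push 13,13. Stack: [13, 13]
BINARY_OP - → 13 - 13 = 0. Stack: [0]
LOAD_FAST x → push 1. Stack: [0, 1]
BINARY_OP + → 0 + 1 = 1. Stack: [1]
STORE_FAST m → m=1. Stack: []
LOAD_CONST → push 11. Stack: [11]
LOAD_FAST m → push 1. Stack: [11, 1]
BINARY_OP + → 11 + 1 = 12. Stack: [12]
LOAD_FAST b → push 13. Stack: [12, 13]
LOAD_CONST → push 9. Stack: [12, 13, 9]
BINARY_OP * → 13 * 9 = 117. Stack: [12, 117]
BINARY_OP + → 12 + 117 = 129. Stack: [129]
STORE_FAST q → q=129. Stack: []
LOAD_CONST → push 11. Stack: [11]
LOAD_FAST b → push 13. Stack: [11, 13]
BINARY_OP + → 11 + 13 = 24. Stack: [24]
STORE_FAST s → s=24. Stack: []
LOAD_CONST → push 2. Stack: [2]
STORE_FAST r → r=2. Stack: []
LOAD_FAST_LOAD_FAST b,q → push 13,129. Stack: [13, 129]
BINARY_OP - → 13 - 129 = -116. Stack: [-116]
LOAD_FAST x → push 1. Stack: [-116, 1]
BINARY_OP | → -116 | 1 = -115. Stack: [-115]
STORE_FAST v → v=-115. Stack: []
LOAD_FAST v → push -115. Stack: [-115]
RETURN_VALUE → return -115.

129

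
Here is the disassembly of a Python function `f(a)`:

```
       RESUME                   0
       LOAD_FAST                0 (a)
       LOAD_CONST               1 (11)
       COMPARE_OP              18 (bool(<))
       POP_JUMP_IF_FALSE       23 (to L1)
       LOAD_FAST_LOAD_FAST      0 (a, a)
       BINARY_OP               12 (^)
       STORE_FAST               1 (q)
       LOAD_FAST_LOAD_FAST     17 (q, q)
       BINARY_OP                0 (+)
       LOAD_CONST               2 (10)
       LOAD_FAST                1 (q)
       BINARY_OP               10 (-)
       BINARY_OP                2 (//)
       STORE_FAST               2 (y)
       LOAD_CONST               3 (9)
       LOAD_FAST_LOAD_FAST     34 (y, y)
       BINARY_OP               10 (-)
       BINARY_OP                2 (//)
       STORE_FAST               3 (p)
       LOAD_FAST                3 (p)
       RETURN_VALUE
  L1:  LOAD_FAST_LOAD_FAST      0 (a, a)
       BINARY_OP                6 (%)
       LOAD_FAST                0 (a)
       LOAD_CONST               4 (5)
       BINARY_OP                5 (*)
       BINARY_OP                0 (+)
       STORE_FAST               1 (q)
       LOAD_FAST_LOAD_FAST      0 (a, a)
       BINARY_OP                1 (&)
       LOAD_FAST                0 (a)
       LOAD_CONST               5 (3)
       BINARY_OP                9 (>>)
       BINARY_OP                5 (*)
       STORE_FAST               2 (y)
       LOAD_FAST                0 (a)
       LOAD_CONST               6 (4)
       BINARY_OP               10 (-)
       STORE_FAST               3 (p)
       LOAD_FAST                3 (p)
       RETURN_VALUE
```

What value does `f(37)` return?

LOAD_FAST a → push 37. Stack: [37]
LOAD_CONST → push 11. Stack: [37, 11]
COMPARE_OP bool(<) → 37 vs 11 = False. Stack: [False]
POP_JUMP_IF_FALSE → pop False; jump. Stack: []
LOAD_FAST_LOAD_FAST a,a → push 37,37. Stack: [37, 37]
BINARY_OP % → 37 % 37 = 0. Stack: [0]
LOAD_FAST a → push 37. Stack: [0, 37]
LOAD_CONST → push 5. Stack: [0, 37, 5]
BINARY_OP * → 37 * 5 = 185. Stack: [0, 185]
BINARY_OP + → 0 + 185 = 185. Stack: [185]
STORE_FAST q → q=185. Stack: []
LOAD_FAST_LOAD_FAST a,a → push 37,37. Stack: [37, 37]
BINARY_OP & → 37 & 37 = 37. Stack: [37]
LOAD_FAST a → push 37. Stack: [37, 37]
LOAD_CONST → push 3. Stack: [37, 37, 3]
BINARY_OP >> → 37 >> 3 = 4. Stack: [37, 4]
BINARY_OP * → 37 * 4 = 148. Stack: [148]
STORE_FAST y → y=148. Stack: []
LOAD_FAST a → push 37. Stack: [37]
LOAD_CONST → push 4. Stack: [37, 4]
BINARY_OP - → 37 - 4 = 33. Stack: [33]
STORE_FAST p → p=33. Stack: []
LOAD_FAST p → push 33. Stack: [33]
RETURN_VALUE → return 33.

33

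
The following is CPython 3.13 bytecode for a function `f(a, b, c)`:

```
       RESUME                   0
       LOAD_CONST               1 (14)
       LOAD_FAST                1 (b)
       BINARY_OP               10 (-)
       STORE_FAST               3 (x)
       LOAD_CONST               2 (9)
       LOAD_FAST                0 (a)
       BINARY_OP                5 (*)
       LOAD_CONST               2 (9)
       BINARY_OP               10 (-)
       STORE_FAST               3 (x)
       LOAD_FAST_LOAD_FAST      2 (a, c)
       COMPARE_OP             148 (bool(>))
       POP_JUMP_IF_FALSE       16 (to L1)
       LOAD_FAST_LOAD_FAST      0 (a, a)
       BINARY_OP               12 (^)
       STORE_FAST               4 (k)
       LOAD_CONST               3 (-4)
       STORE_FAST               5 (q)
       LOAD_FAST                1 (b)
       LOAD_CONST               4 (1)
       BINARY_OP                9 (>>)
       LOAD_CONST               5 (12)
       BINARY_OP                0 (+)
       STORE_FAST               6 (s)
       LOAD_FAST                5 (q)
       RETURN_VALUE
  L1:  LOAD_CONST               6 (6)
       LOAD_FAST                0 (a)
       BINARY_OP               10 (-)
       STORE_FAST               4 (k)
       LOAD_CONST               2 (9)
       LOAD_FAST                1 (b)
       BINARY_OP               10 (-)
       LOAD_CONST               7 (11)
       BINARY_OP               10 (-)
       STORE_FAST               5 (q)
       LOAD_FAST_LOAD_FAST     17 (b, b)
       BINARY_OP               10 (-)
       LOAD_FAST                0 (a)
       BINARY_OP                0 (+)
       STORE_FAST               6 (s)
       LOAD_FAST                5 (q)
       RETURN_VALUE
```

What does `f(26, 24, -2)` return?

-4

LOAD_CONST → push 14. Stack: [14]
LOAD_FAST b → push 24. Stack: [14, 24]
BINARY_OP - → 14 - 24 = -10. Stack: [-10]
STORE_FAST x → x=-10. Stack: []
LOAD_CONST → push 9. Stack: [9]
LOAD_FAST a → push 26. Stack: [9, 26]
BINARY_OP * → 9 * 26 = 234. Stack: [234]
LOAD_CONST → push 9. Stack: [234, 9]
BINARY_OP - → 234 - 9 = 225. Stack: [225]
STORE_FAST x → x=225. Stack: []
LOAD_FAST_LOAD_FAST a,c → push 26,-2. Stack: [26, -2]
COMPARE_OP bool(>) → 26 vs -2 = True. Stack: [True]
POP_JUMP_IF_FALSE → pop True; no jump. Stack: []
LOAD_FAST_LOAD_FAST a,a → push 26,26. Stack: [26, 26]
BINARY_OP ^ → 26 ^ 26 = 0. Stack: [0]
STORE_FAST k → k=0. Stack: []
LOAD_CONST → push -4. Stack: [-4]
STORE_FAST q → q=-4. Stack: []
LOAD_FAST b → push 24. Stack: [24]
LOAD_CONST → push 1. Stack: [24, 1]
BINARY_OP >> → 24 >> 1 = 12. Stack: [12]
LOAD_CONST → push 12. Stack: [12, 12]
BINARY_OP + → 12 + 12 = 24. Stack: [24]
STORE_FAST s → s=24. Stack: []
LOAD_FAST q → push -4. Stack: [-4]
RETURN_VALUE → return -4.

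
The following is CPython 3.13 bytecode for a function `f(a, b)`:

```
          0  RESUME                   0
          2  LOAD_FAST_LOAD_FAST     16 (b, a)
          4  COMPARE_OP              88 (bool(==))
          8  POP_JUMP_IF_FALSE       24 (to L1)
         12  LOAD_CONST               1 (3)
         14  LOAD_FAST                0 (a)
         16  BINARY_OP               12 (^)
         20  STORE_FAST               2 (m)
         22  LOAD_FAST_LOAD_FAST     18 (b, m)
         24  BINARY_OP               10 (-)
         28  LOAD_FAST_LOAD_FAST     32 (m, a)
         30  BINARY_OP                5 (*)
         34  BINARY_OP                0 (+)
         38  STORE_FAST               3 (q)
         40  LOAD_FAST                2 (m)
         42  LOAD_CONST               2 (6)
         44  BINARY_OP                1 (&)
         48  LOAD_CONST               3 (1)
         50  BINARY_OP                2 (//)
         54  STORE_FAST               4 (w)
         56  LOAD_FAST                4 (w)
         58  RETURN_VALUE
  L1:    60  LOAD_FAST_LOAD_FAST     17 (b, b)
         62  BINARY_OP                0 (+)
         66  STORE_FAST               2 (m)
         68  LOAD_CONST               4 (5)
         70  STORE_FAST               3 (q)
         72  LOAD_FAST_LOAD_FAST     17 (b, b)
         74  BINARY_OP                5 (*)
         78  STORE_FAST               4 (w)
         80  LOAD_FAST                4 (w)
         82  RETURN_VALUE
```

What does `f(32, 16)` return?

LOAD_FAST_LOAD_FAST b,a → push 16,32. Stack: [16, 32]
COMPARE_OP bool(==) → 16 vs 32 = False. Stack: [False]
POP_JUMP_IF_FALSE → pop False; jump. Stack: []
LOAD_FAST_LOAD_FAST b,b → push 16,16. Stack: [16, 16]
BINARY_OP + → 16 + 16 = 32. Stack: [32]
STORE_FAST m → m=32. Stack: []
LOAD_CONST → push 5. Stack: [5]
STORE_FAST q → q=5. Stack: []
LOAD_FAST_LOAD_FAST b,b → push 16,16. Stack: [16, 16]
BINARY_OP * → 16 * 16 = 256. Stack: [256]
STORE_FAST w → w=256. Stack: []
LOAD_FAST w → push 256. Stack: [256]
RETURN_VALUE → return 256.

256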